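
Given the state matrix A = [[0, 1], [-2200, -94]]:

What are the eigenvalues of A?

det(A - λI) = λ² - (-94)λ + 2200 = (λ - (-44))(λ - (-50)). Eigenvalues: -44, -50.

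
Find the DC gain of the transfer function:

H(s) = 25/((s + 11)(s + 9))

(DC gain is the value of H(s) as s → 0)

DC gain = H(0) = 25/(11 × 9) = 25/99 = 0.2525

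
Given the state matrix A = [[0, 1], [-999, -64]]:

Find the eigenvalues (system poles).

det(A - λI) = λ² - (-64)λ + 999 = (λ - (-27))(λ - (-37)). Eigenvalues: -27, -37.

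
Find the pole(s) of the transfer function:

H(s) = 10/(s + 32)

Pole is where denominator = 0: s + 32 = 0, so s = -32.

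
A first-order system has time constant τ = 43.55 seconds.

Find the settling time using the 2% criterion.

For first-order system, 2% settling time ≈ 4τ = 4 × 43.55 = 174.2 s.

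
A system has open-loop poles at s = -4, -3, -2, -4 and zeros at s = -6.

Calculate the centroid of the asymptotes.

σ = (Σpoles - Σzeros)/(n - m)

σ = (Σpoles - Σzeros)/(n - m) = (-13 - (-6))/(4 - 1) = -7/3 = -2.33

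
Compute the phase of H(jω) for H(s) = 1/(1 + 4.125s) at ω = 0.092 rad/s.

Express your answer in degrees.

Phase = -arctan(ωτ) = -arctan(0.092 × 4.125) = -20.8°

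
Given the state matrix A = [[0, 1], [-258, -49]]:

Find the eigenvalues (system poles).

det(A - λI) = λ² - (-49)λ + 258 = (λ - (-6))(λ - (-43)). Eigenvalues: -6, -43.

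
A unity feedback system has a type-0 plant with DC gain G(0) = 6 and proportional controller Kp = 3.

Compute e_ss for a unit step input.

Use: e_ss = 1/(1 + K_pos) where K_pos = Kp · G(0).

K_pos = Kp · G(0) = 3 × 6 = 18. e_ss = 1/(1 + 18) = 0.0526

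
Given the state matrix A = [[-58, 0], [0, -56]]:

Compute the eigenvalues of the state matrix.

For diagonal matrix, eigenvalues are diagonal entries: λ₁ = -58, λ₂ = -56.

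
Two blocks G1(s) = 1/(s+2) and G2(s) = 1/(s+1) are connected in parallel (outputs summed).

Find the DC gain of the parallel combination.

Parallel: G_eq = G1 + G2. DC gain = G1(0) + G2(0) = 1/2 + 1/1 = 0.5 + 1 = 1.5.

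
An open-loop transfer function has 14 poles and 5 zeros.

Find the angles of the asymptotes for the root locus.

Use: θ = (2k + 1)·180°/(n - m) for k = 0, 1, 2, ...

n - m = 14 - 5 = 9. Angles: θk = (2k + 1)·180°/9 = 20°, 60°, 100°, 140°, 180°, 220°, 260°, 300°, 340°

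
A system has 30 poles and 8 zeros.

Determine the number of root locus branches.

Root locus has n branches where n = number of poles = 30.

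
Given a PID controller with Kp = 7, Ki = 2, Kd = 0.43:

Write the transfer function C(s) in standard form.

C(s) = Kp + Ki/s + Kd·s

Substituting values: C(s) = 7 + 2/s + 0.43s = (0.43s² + 7s + 2)/s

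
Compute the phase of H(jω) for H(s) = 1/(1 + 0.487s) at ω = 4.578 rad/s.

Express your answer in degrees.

Phase = -arctan(ωτ) = -arctan(4.578 × 0.487) = -65.8°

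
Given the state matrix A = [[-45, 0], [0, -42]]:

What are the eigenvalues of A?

For diagonal matrix, eigenvalues are diagonal entries: λ₁ = -45, λ₂ = -42.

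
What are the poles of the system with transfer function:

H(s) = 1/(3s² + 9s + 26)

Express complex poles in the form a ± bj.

Discriminant = 9² - 4×3×26 = 81 - 312 = -231 < 0, so the poles are a complex conjugate pair s = (-9 ± j√231)/(2×3). Real part = -9/(2×3) = -9/6 = -1.5; imaginary part = ±√231/(2×3) ≈ 2.5331. Poles: s = -1.5 ± 2.5331j.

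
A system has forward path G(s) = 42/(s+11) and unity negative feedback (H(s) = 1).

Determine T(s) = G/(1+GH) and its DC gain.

T(s) = G/(1+GH) = [42/(s+11)] / [1 + 42/(s+11)] = 42/(s+11+42) = 42/(s+53). DC gain = 42/53 = 0.7925.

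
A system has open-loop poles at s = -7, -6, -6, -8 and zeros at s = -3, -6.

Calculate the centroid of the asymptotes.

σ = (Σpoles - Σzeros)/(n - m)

σ = (Σpoles - Σzeros)/(n - m) = (-27 - (-9))/(4 - 2) = -18/2 = -9.0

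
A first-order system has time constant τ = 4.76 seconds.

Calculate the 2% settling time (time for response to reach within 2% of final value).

For first-order system, 2% settling time ≈ 4τ = 4 × 4.76 = 19.04 s.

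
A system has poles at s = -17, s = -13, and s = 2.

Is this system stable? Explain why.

Pole(s) at s = 2 are not in the left half-plane. System is unstable.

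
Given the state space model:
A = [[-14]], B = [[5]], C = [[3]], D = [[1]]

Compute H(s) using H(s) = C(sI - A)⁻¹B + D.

(sI - A)⁻¹ = 1/(s + 14). H(s) = 3×5/(s + 14) + 1 = (s + 29)/(s + 14).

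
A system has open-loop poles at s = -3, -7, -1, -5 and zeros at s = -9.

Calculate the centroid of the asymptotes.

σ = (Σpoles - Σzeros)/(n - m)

σ = (Σpoles - Σzeros)/(n - m) = (-16 - (-9))/(4 - 1) = -7/3 = -2.33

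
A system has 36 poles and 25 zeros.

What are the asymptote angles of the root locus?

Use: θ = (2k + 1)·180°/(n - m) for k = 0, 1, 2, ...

n - m = 36 - 25 = 11. Angles: θk = (2k + 1)·180°/11 = 16.36°, 49.09°, 81.82°, 114.55°, 147.27°, 180°, 212.73°, 245.45°, 278.18°, 310.91°, 343.64°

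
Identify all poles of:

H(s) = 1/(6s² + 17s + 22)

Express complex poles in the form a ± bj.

Discriminant = 17² - 4×6×22 = 289 - 528 = -239 < 0, so the poles are a complex conjugate pair s = (-17 ± j√239)/(2×6). Real part = -17/(2×6) = -17/12 ≈ -1.4167; imaginary part = ±√239/(2×6) ≈ 1.2883. Poles: s = -1.4167 ± 1.2883j.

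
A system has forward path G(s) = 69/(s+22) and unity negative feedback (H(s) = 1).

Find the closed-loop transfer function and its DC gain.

T(s) = G/(1+GH) = [69/(s+22)] / [1 + 69/(s+22)] = 69/(s+22+69) = 69/(s+91). DC gain = 69/91 = 0.7582.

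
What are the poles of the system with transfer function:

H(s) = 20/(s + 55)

Pole is where denominator = 0: s + 55 = 0, so s = -55.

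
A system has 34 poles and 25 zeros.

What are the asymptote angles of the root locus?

n - m = 34 - 25 = 9. Angles: θk = (2k + 1)·180°/9 = 20°, 60°, 100°, 140°, 180°, 220°, 260°, 300°, 340°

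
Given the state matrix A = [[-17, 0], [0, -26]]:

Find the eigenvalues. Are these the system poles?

For diagonal matrix, eigenvalues are diagonal entries: λ₁ = -17, λ₂ = -26. Eigenvalues of A = system poles.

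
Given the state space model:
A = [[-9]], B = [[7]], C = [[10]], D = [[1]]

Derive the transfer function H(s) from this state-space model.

(sI - A)⁻¹ = 1/(s + 9). H(s) = 10×7/(s + 9) + 1 = (s + 79)/(s + 9).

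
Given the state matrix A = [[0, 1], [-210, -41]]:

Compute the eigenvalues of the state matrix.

det(A - λI) = λ² - (-41)λ + 210 = (λ - (-6))(λ - (-35)). Eigenvalues: -6, -35.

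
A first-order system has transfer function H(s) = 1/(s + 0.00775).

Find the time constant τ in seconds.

For H(s) = 1/(s + 1/τ), the pole is at -1/τ = -0.00775, so τ = 1/0.00775 = 129 s.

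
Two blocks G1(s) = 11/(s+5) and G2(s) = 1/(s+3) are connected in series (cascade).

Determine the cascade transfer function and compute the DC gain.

Series: multiply transfer functions. G_eq = 11/(s+5) × 1/(s+3) = 11/((s+5)(s+3)). DC gain = 11/(5×3) = 0.7333.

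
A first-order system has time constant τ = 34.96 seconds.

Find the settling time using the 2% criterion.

For first-order system, 2% settling time ≈ 4τ = 4 × 34.96 = 139.84 s.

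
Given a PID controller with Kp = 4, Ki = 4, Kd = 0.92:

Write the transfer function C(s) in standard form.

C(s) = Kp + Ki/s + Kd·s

Substituting values: C(s) = 4 + 4/s + 0.92s = (0.92s² + 4s + 4)/s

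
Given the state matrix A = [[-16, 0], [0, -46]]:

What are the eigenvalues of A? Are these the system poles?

For diagonal matrix, eigenvalues are diagonal entries: λ₁ = -16, λ₂ = -46. Eigenvalues of A = system poles.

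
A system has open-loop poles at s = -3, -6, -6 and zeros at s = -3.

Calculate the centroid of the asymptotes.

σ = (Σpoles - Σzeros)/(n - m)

σ = (Σpoles - Σzeros)/(n - m) = (-15 - (-3))/(3 - 1) = -12/2 = -6.0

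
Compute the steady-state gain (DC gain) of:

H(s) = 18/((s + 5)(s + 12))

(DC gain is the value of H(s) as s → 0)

DC gain = H(0) = 18/(5 × 12) = 18/60 = 0.3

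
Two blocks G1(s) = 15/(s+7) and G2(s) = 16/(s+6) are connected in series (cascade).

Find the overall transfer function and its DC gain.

Series: multiply transfer functions. G_eq = 15/(s+7) × 16/(s+6) = 240/((s+7)(s+6)). DC gain = 240/(7×6) = 5.7143.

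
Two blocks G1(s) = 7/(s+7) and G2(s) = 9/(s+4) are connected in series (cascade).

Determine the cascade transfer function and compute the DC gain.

Series: multiply transfer functions. G_eq = 7/(s+7) × 9/(s+4) = 63/((s+7)(s+4)). DC gain = 63/(7×4) = 2.25.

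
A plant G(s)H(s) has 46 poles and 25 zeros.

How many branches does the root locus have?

Root locus has n branches where n = number of poles = 46.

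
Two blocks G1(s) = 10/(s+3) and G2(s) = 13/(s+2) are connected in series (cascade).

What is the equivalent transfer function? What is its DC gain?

Series: multiply transfer functions. G_eq = 10/(s+3) × 13/(s+2) = 130/((s+3)(s+2)). DC gain = 130/(3×2) = 21.6667.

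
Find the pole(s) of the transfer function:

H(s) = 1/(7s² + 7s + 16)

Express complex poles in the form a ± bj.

Discriminant = 7² - 4×7×16 = 49 - 448 = -399 < 0, so the poles are a complex conjugate pair s = (-7 ± j√399)/(2×7). Real part = -7/(2×7) = -7/14 = -0.5; imaginary part = ±√399/(2×7) ≈ 1.4268. Poles: s = -0.5 ± 1.4268j.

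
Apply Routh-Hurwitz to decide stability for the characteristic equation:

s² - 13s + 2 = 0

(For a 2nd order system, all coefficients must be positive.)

Coefficients: 1, -13, 2. b=-13 not positive, so system is unstable.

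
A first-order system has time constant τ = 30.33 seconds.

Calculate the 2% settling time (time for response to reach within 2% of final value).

For first-order system, 2% settling time ≈ 4τ = 4 × 30.33 = 121.32 s.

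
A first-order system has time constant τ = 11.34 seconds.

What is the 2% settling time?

For first-order system, 2% settling time ≈ 4τ = 4 × 11.34 = 45.36 s.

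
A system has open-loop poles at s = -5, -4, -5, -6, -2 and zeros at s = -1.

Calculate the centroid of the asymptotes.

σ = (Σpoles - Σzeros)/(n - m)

σ = (Σpoles - Σzeros)/(n - m) = (-22 - (-1))/(5 - 1) = -21/4 = -5.25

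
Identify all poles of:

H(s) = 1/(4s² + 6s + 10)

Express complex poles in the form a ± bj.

Discriminant = 6² - 4×4×10 = 36 - 160 = -124 < 0, so the poles are a complex conjugate pair s = (-6 ± j√124)/(2×4). Real part = -6/(2×4) = -6/8 = -0.75; imaginary part = ±√124/(2×4) ≈ 1.3919. Poles: s = -0.75 ± 1.3919j.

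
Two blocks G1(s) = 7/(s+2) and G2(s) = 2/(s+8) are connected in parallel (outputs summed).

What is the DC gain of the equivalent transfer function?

Parallel: G_eq = G1 + G2. DC gain = G1(0) + G2(0) = 7/2 + 2/8 = 3.5 + 0.25 = 3.75.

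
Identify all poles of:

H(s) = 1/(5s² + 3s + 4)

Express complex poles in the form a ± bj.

Discriminant = 3² - 4×5×4 = 9 - 80 = -71 < 0, so the poles are a complex conjugate pair s = (-3 ± j√71)/(2×5). Real part = -3/(2×5) = -3/10 = -0.3; imaginary part = ±√71/(2×5) ≈ 0.8426. Poles: s = -0.3 ± 0.8426j.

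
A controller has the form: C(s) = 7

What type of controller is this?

This is a Proportional (P) controller.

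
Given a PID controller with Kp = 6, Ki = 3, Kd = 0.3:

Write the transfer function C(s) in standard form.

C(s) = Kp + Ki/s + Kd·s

Substituting values: C(s) = 6 + 3/s + 0.3s = (0.3s² + 6s + 3)/s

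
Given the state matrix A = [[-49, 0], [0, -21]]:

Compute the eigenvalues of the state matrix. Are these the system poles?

For diagonal matrix, eigenvalues are diagonal entries: λ₁ = -49, λ₂ = -21. Eigenvalues of A = system poles.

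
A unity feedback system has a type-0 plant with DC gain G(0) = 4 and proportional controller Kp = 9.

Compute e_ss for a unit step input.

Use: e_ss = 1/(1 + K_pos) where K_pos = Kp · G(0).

K_pos = Kp · G(0) = 9 × 4 = 36. e_ss = 1/(1 + 36) = 0.0270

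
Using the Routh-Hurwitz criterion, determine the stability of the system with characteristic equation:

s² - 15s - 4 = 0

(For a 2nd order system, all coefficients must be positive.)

Coefficients: 1, -15, -4. b=-15, c=-4 not positive, so system is unstable.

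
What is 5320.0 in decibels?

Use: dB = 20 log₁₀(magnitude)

dB = 20 log₁₀(5320.0) = 74.5 dB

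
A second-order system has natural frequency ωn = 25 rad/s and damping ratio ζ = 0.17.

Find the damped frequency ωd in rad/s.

ωd = ωn√(1 - ζ²) = 25√(1 - 0.17²) = 24.64 rad/s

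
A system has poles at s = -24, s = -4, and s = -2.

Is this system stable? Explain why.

All poles are in the left half-plane. System is stable.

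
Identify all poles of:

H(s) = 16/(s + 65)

Pole is where denominator = 0: s + 65 = 0, so s = -65.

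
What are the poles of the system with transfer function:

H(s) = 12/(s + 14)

Pole is where denominator = 0: s + 14 = 0, so s = -14.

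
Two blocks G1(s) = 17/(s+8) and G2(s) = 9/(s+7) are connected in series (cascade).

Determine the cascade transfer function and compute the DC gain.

Series: multiply transfer functions. G_eq = 17/(s+8) × 9/(s+7) = 153/((s+8)(s+7)). DC gain = 153/(8×7) = 2.7321.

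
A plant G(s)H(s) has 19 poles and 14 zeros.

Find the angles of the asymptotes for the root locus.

n - m = 19 - 14 = 5. Angles: θk = (2k + 1)·180°/5 = 36°, 108°, 180°, 252°, 324°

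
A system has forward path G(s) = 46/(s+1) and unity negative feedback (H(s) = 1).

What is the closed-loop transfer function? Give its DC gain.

T(s) = G/(1+GH) = [46/(s+1)] / [1 + 46/(s+1)] = 46/(s+1+46) = 46/(s+47). DC gain = 46/47 = 0.9787.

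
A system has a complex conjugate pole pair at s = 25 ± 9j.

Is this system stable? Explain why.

Real part of poles is 25 (> 0, right half-plane). Unstable.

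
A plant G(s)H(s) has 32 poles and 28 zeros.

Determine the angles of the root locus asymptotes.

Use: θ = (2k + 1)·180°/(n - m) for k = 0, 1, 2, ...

n - m = 32 - 28 = 4. Angles: θk = (2k + 1)·180°/4 = 45°, 135°, 225°, 315°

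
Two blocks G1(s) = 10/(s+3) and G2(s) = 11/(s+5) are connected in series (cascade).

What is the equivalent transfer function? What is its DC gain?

Series: multiply transfer functions. G_eq = 10/(s+3) × 11/(s+5) = 110/((s+3)(s+5)). DC gain = 110/(3×5) = 7.3333.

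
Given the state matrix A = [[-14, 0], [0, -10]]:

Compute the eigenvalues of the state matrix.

For diagonal matrix, eigenvalues are diagonal entries: λ₁ = -14, λ₂ = -10.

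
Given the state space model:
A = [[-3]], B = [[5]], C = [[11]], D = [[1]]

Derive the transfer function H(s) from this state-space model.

(sI - A)⁻¹ = 1/(s + 3). H(s) = 11×5/(s + 3) + 1 = (s + 58)/(s + 3).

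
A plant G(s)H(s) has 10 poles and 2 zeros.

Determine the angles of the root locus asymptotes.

n - m = 10 - 2 = 8. Angles: θk = (2k + 1)·180°/8 = 22.5°, 67.5°, 112.5°, 157.5°, 202.5°, 247.5°, 292.5°, 337.5°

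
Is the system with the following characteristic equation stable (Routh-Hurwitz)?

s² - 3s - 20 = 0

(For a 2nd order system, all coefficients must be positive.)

Coefficients: 1, -3, -20. b=-3, c=-20 not positive, so system is unstable.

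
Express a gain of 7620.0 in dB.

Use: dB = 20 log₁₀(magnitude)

dB = 20 log₁₀(7620.0) = 77.6 dB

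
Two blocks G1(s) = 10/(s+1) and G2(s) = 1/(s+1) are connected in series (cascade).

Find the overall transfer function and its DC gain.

Series: multiply transfer functions. G_eq = 10/(s+1) × 1/(s+1) = 10/((s+1)(s+1)). DC gain = 10/(1×1) = 10.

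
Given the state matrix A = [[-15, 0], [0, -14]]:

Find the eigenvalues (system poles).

For diagonal matrix, eigenvalues are diagonal entries: λ₁ = -15, λ₂ = -14.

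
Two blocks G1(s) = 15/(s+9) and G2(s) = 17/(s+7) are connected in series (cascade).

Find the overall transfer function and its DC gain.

Series: multiply transfer functions. G_eq = 15/(s+9) × 17/(s+7) = 255/((s+9)(s+7)). DC gain = 255/(9×7) = 4.0476.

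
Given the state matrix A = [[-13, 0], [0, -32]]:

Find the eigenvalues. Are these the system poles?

For diagonal matrix, eigenvalues are diagonal entries: λ₁ = -13, λ₂ = -32. Eigenvalues of A = system poles.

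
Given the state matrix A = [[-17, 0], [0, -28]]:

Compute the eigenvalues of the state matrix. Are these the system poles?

For diagonal matrix, eigenvalues are diagonal entries: λ₁ = -17, λ₂ = -28. Eigenvalues of A = system poles.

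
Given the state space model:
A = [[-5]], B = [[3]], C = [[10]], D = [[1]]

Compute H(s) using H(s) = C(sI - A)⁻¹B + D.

(sI - A)⁻¹ = 1/(s + 5). H(s) = 10×3/(s + 5) + 1 = (s + 35)/(s + 5).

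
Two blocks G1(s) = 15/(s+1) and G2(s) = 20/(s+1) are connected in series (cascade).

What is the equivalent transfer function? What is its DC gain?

Series: multiply transfer functions. G_eq = 15/(s+1) × 20/(s+1) = 300/((s+1)(s+1)). DC gain = 300/(1×1) = 300.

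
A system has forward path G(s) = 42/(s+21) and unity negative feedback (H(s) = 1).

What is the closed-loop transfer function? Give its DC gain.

T(s) = G/(1+GH) = [42/(s+21)] / [1 + 42/(s+21)] = 42/(s+21+42) = 42/(s+63). DC gain = 42/63 = 0.6667.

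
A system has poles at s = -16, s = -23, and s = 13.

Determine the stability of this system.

Pole(s) at s = 13 are not in the left half-plane. System is unstable.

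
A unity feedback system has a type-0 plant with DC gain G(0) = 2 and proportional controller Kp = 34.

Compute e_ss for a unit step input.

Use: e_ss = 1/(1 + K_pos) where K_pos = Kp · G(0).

K_pos = Kp · G(0) = 34 × 2 = 68. e_ss = 1/(1 + 68) = 0.0145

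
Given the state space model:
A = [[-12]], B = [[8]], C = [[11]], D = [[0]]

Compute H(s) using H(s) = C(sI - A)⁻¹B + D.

(sI - A)⁻¹ = 1/(s + 12). H(s) = 11 × 8/(s + 12) + 0 = 88/(s + 12).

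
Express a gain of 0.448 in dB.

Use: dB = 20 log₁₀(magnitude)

dB = 20 log₁₀(0.448) = -7.0 dB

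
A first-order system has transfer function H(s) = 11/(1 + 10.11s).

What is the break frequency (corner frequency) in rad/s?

Corner frequency = 1/τ = 1/10.11 = 0.099 rad/s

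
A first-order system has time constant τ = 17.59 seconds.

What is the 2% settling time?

For first-order system, 2% settling time ≈ 4τ = 4 × 17.59 = 70.36 s.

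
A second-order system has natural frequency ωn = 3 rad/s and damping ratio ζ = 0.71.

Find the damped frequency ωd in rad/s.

ωd = ωn√(1 - ζ²) = 3√(1 - 0.71²) = 2.11 rad/s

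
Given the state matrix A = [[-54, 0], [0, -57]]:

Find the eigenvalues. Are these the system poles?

For diagonal matrix, eigenvalues are diagonal entries: λ₁ = -54, λ₂ = -57. Eigenvalues of A = system poles.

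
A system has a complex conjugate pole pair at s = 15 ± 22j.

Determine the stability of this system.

Real part of poles is 15 (> 0, right half-plane). Unstable.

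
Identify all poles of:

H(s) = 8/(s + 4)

Pole is where denominator = 0: s + 4 = 0, so s = -4.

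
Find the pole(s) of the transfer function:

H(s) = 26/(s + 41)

Pole is where denominator = 0: s + 41 = 0, so s = -41.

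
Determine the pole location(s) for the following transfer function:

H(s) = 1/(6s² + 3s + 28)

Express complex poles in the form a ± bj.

Discriminant = 3² - 4×6×28 = 9 - 672 = -663 < 0, so the poles are a complex conjugate pair s = (-3 ± j√663)/(2×6). Real part = -3/(2×6) = -3/12 = -0.25; imaginary part = ±√663/(2×6) ≈ 2.1457. Poles: s = -0.25 ± 2.1457j.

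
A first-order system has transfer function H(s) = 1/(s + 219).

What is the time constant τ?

For H(s) = 1/(s + 1/τ), the pole is at -1/τ = -219, so τ = 1/219 = 0.0046 s.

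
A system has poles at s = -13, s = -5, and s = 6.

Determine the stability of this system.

Pole(s) at s = 6 are not in the left half-plane. System is unstable.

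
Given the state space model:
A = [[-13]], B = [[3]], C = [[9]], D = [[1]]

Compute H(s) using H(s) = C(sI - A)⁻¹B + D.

(sI - A)⁻¹ = 1/(s + 13). H(s) = 9×3/(s + 13) + 1 = (s + 40)/(s + 13).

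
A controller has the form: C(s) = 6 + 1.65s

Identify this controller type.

This is a Proportional-Derivative (PD) controller.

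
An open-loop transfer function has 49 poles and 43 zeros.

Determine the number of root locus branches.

Root locus has n branches where n = number of poles = 49.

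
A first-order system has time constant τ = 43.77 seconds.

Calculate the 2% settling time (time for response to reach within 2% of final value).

For first-order system, 2% settling time ≈ 4τ = 4 × 43.77 = 175.08 s.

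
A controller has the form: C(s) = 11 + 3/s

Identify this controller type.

This is a Proportional-Integral (PI) controller.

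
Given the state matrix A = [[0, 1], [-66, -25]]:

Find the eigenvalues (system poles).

det(A - λI) = λ² - (-25)λ + 66 = (λ - (-22))(λ - (-3)). Eigenvalues: -22, -3.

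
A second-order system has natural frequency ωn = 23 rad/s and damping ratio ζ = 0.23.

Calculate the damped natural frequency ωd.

ωd = ωn√(1 - ζ²) = 23√(1 - 0.23²) = 22.38 rad/s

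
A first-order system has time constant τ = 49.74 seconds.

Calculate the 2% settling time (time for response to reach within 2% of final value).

For first-order system, 2% settling time ≈ 4τ = 4 × 49.74 = 198.96 s.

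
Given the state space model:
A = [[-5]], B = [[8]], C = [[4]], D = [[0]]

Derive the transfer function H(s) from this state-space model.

(sI - A)⁻¹ = 1/(s + 5). H(s) = 4 × 8/(s + 5) + 0 = 32/(s + 5).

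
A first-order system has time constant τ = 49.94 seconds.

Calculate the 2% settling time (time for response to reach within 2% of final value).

For first-order system, 2% settling time ≈ 4τ = 4 × 49.94 = 199.76 s.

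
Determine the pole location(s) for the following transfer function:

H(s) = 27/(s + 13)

Pole is where denominator = 0: s + 13 = 0, so s = -13.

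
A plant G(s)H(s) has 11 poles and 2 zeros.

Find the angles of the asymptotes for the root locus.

n - m = 11 - 2 = 9. Angles: θk = (2k + 1)·180°/9 = 20°, 60°, 100°, 140°, 180°, 220°, 260°, 300°, 340°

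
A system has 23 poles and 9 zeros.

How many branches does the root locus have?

Root locus has n branches where n = number of poles = 23.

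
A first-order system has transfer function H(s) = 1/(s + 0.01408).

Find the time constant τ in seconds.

For H(s) = 1/(s + 1/τ), the pole is at -1/τ = -0.01408, so τ = 1/0.01408 = 71.02 s.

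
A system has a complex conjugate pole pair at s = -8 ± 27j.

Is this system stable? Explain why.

Real part of poles is -8 (< 0, left half-plane). Stable.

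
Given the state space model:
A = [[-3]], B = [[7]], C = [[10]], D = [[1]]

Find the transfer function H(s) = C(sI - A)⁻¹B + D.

(sI - A)⁻¹ = 1/(s + 3). H(s) = 10×7/(s + 3) + 1 = (s + 73)/(s + 3).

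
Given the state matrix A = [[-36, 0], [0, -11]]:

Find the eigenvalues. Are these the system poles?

For diagonal matrix, eigenvalues are diagonal entries: λ₁ = -36, λ₂ = -11. Eigenvalues of A = system poles.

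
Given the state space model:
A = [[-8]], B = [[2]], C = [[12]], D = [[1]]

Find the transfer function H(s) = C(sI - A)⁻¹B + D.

(sI - A)⁻¹ = 1/(s + 8). H(s) = 12×2/(s + 8) + 1 = (s + 32)/(s + 8).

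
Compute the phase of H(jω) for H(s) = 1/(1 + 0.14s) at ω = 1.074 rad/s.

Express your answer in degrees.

Phase = -arctan(ωτ) = -arctan(1.074 × 0.14) = -8.6°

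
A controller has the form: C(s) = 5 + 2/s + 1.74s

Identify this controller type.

This is a Proportional-Integral-Derivative (PID) controller.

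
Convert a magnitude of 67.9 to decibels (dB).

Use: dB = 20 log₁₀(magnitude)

dB = 20 log₁₀(67.9) = 36.6 dB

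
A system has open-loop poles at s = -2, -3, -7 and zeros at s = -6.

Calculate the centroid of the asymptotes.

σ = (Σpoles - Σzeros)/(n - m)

σ = (Σpoles - Σzeros)/(n - m) = (-12 - (-6))/(3 - 1) = -6/2 = -3.0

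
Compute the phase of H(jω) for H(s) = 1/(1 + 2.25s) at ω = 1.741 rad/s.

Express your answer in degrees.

Phase = -arctan(ωτ) = -arctan(1.741 × 2.25) = -75.7°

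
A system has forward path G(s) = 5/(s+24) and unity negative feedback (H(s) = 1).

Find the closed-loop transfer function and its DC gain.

T(s) = G/(1+GH) = [5/(s+24)] / [1 + 5/(s+24)] = 5/(s+24+5) = 5/(s+29). DC gain = 5/29 = 0.1724.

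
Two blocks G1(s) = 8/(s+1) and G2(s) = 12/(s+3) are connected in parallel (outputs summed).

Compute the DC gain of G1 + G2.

Parallel: G_eq = G1 + G2. DC gain = G1(0) + G2(0) = 8/1 + 12/3 = 8 + 4 = 12.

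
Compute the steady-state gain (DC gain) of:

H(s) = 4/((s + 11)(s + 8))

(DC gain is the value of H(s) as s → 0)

DC gain = H(0) = 4/(11 × 8) = 4/88 = 0.0455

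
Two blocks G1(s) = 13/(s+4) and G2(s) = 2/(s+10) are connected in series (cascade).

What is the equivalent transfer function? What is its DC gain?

Series: multiply transfer functions. G_eq = 13/(s+4) × 2/(s+10) = 26/((s+4)(s+10)). DC gain = 26/(4×10) = 0.65.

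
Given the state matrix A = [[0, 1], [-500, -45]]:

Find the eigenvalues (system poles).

det(A - λI) = λ² - (-45)λ + 500 = (λ - (-25))(λ - (-20)). Eigenvalues: -25, -20.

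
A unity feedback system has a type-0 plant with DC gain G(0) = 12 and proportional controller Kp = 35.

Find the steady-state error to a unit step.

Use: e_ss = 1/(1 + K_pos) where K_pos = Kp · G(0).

K_pos = Kp · G(0) = 35 × 12 = 420. e_ss = 1/(1 + 420) = 0.0024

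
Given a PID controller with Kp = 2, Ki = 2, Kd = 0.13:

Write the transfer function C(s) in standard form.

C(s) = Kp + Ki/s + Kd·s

Substituting values: C(s) = 2 + 2/s + 0.13s = (0.13s² + 2s + 2)/s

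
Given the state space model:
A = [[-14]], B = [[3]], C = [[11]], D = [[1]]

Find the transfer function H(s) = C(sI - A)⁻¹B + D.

(sI - A)⁻¹ = 1/(s + 14). H(s) = 11×3/(s + 14) + 1 = (s + 47)/(s + 14).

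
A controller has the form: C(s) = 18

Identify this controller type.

This is a Proportional (P) controller.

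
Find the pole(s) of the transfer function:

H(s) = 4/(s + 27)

Pole is where denominator = 0: s + 27 = 0, so s = -27.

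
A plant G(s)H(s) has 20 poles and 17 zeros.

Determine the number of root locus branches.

Root locus has n branches where n = number of poles = 20.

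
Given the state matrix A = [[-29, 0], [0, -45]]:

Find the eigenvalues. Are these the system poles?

For diagonal matrix, eigenvalues are diagonal entries: λ₁ = -29, λ₂ = -45. Eigenvalues of A = system poles.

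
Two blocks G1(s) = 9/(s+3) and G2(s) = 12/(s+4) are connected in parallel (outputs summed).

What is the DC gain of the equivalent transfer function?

Parallel: G_eq = G1 + G2. DC gain = G1(0) + G2(0) = 9/3 + 12/4 = 3 + 3 = 6.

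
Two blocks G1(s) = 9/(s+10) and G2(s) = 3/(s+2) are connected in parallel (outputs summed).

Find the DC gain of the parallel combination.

Parallel: G_eq = G1 + G2. DC gain = G1(0) + G2(0) = 9/10 + 3/2 = 0.9 + 1.5 = 2.4.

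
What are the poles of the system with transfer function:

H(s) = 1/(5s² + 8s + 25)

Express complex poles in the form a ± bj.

Discriminant = 8² - 4×5×25 = 64 - 500 = -436 < 0, so the poles are a complex conjugate pair s = (-8 ± j√436)/(2×5). Real part = -8/(2×5) = -8/10 = -0.8; imaginary part = ±√436/(2×5) ≈ 2.0881. Poles: s = -0.8 ± 2.0881j.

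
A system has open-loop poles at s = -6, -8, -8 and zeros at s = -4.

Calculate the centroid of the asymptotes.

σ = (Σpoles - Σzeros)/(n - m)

σ = (Σpoles - Σzeros)/(n - m) = (-22 - (-4))/(3 - 1) = -18/2 = -9.0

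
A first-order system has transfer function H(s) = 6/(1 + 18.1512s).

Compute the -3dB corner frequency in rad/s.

Corner frequency = 1/τ = 1/18.1512 = 0.055 rad/s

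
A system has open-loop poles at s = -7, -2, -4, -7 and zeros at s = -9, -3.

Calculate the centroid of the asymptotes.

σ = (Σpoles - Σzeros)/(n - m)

σ = (Σpoles - Σzeros)/(n - m) = (-20 - (-12))/(4 - 2) = -8/2 = -4.0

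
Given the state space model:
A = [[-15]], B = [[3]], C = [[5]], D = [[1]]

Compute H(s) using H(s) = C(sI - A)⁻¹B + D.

(sI - A)⁻¹ = 1/(s + 15). H(s) = 5×3/(s + 15) + 1 = (s + 30)/(s + 15).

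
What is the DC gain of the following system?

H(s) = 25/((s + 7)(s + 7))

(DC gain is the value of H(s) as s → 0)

DC gain = H(0) = 25/(7 × 7) = 25/49 = 0.5102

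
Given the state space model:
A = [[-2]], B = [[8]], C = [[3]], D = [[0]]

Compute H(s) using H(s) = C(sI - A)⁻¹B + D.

(sI - A)⁻¹ = 1/(s + 2). H(s) = 3 × 8/(s + 2) + 0 = 24/(s + 2).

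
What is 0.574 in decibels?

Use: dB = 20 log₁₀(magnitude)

dB = 20 log₁₀(0.574) = -4.8 dB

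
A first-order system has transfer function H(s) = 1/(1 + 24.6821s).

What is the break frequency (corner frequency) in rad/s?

Corner frequency = 1/τ = 1/24.6821 = 0.041 rad/s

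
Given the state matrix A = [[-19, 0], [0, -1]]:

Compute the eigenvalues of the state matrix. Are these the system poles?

For diagonal matrix, eigenvalues are diagonal entries: λ₁ = -19, λ₂ = -1. Eigenvalues of A = system poles.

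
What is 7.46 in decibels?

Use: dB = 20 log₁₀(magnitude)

dB = 20 log₁₀(7.46) = 17.5 dB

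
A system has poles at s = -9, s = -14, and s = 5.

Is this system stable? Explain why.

Pole(s) at s = 5 are not in the left half-plane. System is unstable.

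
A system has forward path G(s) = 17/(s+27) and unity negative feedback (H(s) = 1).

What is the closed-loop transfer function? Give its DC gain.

T(s) = G/(1+GH) = [17/(s+27)] / [1 + 17/(s+27)] = 17/(s+27+17) = 17/(s+44). DC gain = 17/44 = 0.3864.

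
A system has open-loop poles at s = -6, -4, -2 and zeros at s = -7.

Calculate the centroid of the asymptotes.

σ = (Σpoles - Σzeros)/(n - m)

σ = (Σpoles - Σzeros)/(n - m) = (-12 - (-7))/(3 - 1) = -5/2 = -2.5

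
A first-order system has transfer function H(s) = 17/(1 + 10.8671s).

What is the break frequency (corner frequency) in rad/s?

Corner frequency = 1/τ = 1/10.8671 = 0.092 rad/s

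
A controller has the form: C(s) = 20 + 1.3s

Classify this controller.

This is a Proportional-Derivative (PD) controller.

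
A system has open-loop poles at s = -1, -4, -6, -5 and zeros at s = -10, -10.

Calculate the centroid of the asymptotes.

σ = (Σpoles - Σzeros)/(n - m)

σ = (Σpoles - Σzeros)/(n - m) = (-16 - (-20))/(4 - 2) = 4/2 = 2.0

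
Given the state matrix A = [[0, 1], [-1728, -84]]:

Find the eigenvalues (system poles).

det(A - λI) = λ² - (-84)λ + 1728 = (λ - (-48))(λ - (-36)). Eigenvalues: -48, -36.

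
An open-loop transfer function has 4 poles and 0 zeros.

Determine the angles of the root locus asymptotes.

n - m = 4 - 0 = 4. Angles: θk = (2k + 1)·180°/4 = 45°, 135°, 225°, 315°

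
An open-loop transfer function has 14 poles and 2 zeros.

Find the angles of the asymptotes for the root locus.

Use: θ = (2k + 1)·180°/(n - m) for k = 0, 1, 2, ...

n - m = 14 - 2 = 12. Angles: θk = (2k + 1)·180°/12 = 15°, 45°, 75°, 105°, 135°, 165°, 195°, 225°, 255°, 285°, 315°, 345°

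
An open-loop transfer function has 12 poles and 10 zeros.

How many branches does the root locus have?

Root locus has n branches where n = number of poles = 12.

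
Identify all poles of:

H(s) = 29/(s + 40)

Pole is where denominator = 0: s + 40 = 0, so s = -40.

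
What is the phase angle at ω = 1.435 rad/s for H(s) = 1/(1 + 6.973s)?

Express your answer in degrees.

Phase = -arctan(ωτ) = -arctan(1.435 × 6.973) = -84.3°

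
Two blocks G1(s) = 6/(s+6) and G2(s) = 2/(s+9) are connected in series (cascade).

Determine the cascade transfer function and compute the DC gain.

Series: multiply transfer functions. G_eq = 6/(s+6) × 2/(s+9) = 12/((s+6)(s+9)). DC gain = 12/(6×9) = 0.2222.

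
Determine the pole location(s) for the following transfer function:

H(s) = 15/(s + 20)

Pole is where denominator = 0: s + 20 = 0, so s = -20.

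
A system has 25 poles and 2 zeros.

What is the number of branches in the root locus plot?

Root locus has n branches where n = number of poles = 25.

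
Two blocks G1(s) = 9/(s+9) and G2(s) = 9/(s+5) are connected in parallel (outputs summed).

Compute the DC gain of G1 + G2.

Parallel: G_eq = G1 + G2. DC gain = G1(0) + G2(0) = 9/9 + 9/5 = 1 + 1.8 = 2.8.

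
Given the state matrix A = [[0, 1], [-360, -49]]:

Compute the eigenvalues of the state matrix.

det(A - λI) = λ² - (-49)λ + 360 = (λ - (-9))(λ - (-40)). Eigenvalues: -9, -40.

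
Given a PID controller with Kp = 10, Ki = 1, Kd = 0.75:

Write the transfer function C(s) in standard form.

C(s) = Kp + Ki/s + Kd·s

Substituting values: C(s) = 10 + 1/s + 0.75s = (0.75s² + 10s + 1)/s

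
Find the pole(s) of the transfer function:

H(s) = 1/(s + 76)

Pole is where denominator = 0: s + 76 = 0, so s = -76.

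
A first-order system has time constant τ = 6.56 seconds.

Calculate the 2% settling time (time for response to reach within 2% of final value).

For first-order system, 2% settling time ≈ 4τ = 4 × 6.56 = 26.24 s.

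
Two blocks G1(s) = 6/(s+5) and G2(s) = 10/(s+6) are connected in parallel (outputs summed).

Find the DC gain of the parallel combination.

Parallel: G_eq = G1 + G2. DC gain = G1(0) + G2(0) = 6/5 + 10/6 = 1.2 + 1.6667 = 2.8667.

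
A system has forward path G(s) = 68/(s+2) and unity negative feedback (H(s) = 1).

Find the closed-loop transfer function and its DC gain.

T(s) = G/(1+GH) = [68/(s+2)] / [1 + 68/(s+2)] = 68/(s+2+68) = 68/(s+70). DC gain = 68/70 = 0.9714.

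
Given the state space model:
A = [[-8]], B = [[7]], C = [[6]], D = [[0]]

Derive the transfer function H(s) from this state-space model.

(sI - A)⁻¹ = 1/(s + 8). H(s) = 6 × 7/(s + 8) + 0 = 42/(s + 8).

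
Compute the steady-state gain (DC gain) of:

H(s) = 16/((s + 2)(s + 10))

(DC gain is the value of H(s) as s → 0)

DC gain = H(0) = 16/(2 × 10) = 16/20 = 0.8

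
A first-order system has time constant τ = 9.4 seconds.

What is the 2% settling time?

For first-order system, 2% settling time ≈ 4τ = 4 × 9.4 = 37.6 s.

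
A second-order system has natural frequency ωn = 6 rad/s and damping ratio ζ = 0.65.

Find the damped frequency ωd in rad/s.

ωd = ωn√(1 - ζ²) = 6√(1 - 0.65²) = 4.56 rad/s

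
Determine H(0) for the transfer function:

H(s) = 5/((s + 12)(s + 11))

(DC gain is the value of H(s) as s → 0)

DC gain = H(0) = 5/(12 × 11) = 5/132 = 0.0379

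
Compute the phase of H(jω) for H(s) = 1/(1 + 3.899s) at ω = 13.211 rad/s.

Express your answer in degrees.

Phase = -arctan(ωτ) = -arctan(13.211 × 3.899) = -88.9°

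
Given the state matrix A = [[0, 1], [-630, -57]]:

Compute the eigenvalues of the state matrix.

det(A - λI) = λ² - (-57)λ + 630 = (λ - (-15))(λ - (-42)). Eigenvalues: -15, -42.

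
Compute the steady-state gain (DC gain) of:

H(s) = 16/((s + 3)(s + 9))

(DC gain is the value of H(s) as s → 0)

DC gain = H(0) = 16/(3 × 9) = 16/27 = 0.5926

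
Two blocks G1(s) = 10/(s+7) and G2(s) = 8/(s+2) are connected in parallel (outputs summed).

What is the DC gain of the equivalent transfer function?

Parallel: G_eq = G1 + G2. DC gain = G1(0) + G2(0) = 10/7 + 8/2 = 1.4286 + 4 = 5.4286.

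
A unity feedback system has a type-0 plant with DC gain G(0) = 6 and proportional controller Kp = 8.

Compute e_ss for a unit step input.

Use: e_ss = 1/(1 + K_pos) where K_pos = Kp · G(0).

K_pos = Kp · G(0) = 8 × 6 = 48. e_ss = 1/(1 + 48) = 0.0204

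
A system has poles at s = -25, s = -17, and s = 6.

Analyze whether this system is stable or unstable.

Pole(s) at s = 6 are not in the left half-plane. System is unstable.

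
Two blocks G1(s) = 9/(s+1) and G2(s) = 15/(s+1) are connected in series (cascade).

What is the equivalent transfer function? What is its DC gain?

Series: multiply transfer functions. G_eq = 9/(s+1) × 15/(s+1) = 135/((s+1)(s+1)). DC gain = 135/(1×1) = 135.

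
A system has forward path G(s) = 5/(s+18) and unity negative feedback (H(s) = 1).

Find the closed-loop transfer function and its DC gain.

T(s) = G/(1+GH) = [5/(s+18)] / [1 + 5/(s+18)] = 5/(s+18+5) = 5/(s+23). DC gain = 5/23 = 0.2174.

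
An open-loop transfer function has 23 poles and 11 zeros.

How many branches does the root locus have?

Root locus has n branches where n = number of poles = 23.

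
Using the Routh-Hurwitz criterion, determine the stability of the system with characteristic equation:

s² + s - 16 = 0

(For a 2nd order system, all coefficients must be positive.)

Coefficients: 1, 1, -16. c=-16 not positive, so system is unstable.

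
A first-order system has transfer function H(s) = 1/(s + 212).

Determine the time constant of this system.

For H(s) = 1/(s + 1/τ), the pole is at -1/τ = -212, so τ = 1/212 = 0.0047 s.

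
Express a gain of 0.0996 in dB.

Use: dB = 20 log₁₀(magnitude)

dB = 20 log₁₀(0.0996) = -20.0 dB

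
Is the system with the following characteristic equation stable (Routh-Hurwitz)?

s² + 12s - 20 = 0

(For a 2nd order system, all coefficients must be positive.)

Coefficients: 1, 12, -20. c=-20 not positive, so system is unstable.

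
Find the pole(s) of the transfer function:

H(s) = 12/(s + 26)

Pole is where denominator = 0: s + 26 = 0, so s = -26.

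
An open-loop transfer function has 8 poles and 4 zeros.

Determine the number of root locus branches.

Root locus has n branches where n = number of poles = 8.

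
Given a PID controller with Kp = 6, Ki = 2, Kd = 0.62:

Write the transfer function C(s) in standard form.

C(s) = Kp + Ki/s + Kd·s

Substituting values: C(s) = 6 + 2/s + 0.62s = (0.62s² + 6s + 2)/s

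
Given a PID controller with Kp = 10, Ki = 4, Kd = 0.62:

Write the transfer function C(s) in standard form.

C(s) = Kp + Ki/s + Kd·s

Substituting values: C(s) = 10 + 4/s + 0.62s = (0.62s² + 10s + 4)/s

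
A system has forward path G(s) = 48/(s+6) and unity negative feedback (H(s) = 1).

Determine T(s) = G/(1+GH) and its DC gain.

T(s) = G/(1+GH) = [48/(s+6)] / [1 + 48/(s+6)] = 48/(s+6+48) = 48/(s+54). DC gain = 48/54 = 0.8889.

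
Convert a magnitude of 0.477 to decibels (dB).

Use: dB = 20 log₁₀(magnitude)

dB = 20 log₁₀(0.477) = -6.4 dB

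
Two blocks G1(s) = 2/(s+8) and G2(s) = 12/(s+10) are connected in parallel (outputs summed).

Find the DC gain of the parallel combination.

Parallel: G_eq = G1 + G2. DC gain = G1(0) + G2(0) = 2/8 + 12/10 = 0.25 + 1.2 = 1.45.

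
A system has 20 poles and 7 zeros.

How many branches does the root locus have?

Root locus has n branches where n = number of poles = 20.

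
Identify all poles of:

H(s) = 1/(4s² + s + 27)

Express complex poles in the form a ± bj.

Discriminant = 1² - 4×4×27 = 1 - 432 = -431 < 0, so the poles are a complex conjugate pair s = (-1 ± j√431)/(2×4). Real part = -1/(2×4) = -1/8 = -0.125; imaginary part = ±√431/(2×4) ≈ 2.5951. Poles: s = -0.125 ± 2.5951j.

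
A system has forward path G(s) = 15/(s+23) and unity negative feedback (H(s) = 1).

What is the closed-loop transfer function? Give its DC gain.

T(s) = G/(1+GH) = [15/(s+23)] / [1 + 15/(s+23)] = 15/(s+23+15) = 15/(s+38). DC gain = 15/38 = 0.3947.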